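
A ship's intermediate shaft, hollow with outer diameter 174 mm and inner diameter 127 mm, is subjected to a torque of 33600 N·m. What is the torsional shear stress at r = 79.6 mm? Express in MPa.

J = π(d_o⁴ − d_i⁴)/32 = π(0.174⁴ − 0.127⁴)/32 = 6.445×10^-5 m⁴.
Shear stress varies linearly with radius: τ = T·r/J = 33600 × 0.0796 / 6.445×10^-5 = 4.150×10^7 Pa.

41.5 MPa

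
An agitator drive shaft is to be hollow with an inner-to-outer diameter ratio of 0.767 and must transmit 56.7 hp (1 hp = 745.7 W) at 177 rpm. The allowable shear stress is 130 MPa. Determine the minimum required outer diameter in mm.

51.5 mm

ω = 2π·177/60 = 18.54 rad/s, so T = P/ω = 56.7×745.7 / 18.54 = 2281 N·m.
For a hollow shaft with d_i/d_o = 0.767: τ_max = 16T/(π d_o³ (1−k⁴)), so d_o = [16T/(π τ_allow (1−k⁴))]^(1/3) = [16·2281/(π·1.30×10^8·0.6539)]^(1/3) = 0.05151 m.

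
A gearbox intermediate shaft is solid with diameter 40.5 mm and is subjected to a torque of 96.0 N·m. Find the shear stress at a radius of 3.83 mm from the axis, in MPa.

J = πd⁴/32 = π(0.0405)⁴/32 = 2.641×10^-7 m⁴.
Shear stress varies linearly with radius: τ = T·r/J = 96.00 × 0.00383 / 2.641×10^-7 = 1.392×10^6 Pa.

1.39 MPa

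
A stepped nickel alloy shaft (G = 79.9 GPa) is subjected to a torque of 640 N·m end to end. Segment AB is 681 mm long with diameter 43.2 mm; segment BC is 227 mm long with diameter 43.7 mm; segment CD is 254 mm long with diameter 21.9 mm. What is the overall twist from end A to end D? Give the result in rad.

J_AB = π(0.0432)⁴/32 = 3.42×10^-7 m⁴; J_BC = π(0.0437)⁴/32 = 3.58×10^-7 m⁴; J_CD = π(0.0219)⁴/32 = 2.26×10^-8 m⁴.
θ = (T/G)·Σ L_i/J_i = (640.0/79.9×10⁹)·(0.681/3.42×10^-7 + 0.227/3.58×10^-7 + 0.254/2.26×10^-8) = 0.1111 rad.

0.111 rad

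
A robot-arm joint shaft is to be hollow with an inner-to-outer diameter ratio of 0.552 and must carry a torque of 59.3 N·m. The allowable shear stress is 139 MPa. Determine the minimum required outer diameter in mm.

13.4 mm

For a hollow shaft with d_i/d_o = 0.552: τ_max = 16T/(π d_o³ (1−k⁴)), so d_o = [16T/(π τ_allow (1−k⁴))]^(1/3) = [16·59.30/(π·1.39×10^8·0.9072)]^(1/3) = 0.01338 m.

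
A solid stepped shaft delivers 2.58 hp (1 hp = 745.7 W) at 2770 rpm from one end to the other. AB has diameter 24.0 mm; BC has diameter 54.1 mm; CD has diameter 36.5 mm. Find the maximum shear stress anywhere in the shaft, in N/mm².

2.44 N/mm²

ω = 2π·2770/60 = 290.1 rad/s, so T = P/ω = 2.58×745.7 / 290.1 = 6.632 N·m.
Under the same torque, τ_max = 16T/(πd³) is largest where d is smallest — segment AB (d = 24.0 mm).
τ_max = 16·6.632/(π·(0.0240)³) = 2.443×10^6 Pa.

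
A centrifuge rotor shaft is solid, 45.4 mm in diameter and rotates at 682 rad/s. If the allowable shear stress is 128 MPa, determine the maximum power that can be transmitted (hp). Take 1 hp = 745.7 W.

J = πd⁴/32 = π(0.0454)⁴/32 = 4.171×10^-7 m⁴.
T_max = τ_allow·J/r = 1.28×10^8 × 4.171×10^-7 / 0.0227 = 2352 N·m.
ω = 682 rad/s, so P_max = T_max·ω = 1.604×10^6 W.

2150 hp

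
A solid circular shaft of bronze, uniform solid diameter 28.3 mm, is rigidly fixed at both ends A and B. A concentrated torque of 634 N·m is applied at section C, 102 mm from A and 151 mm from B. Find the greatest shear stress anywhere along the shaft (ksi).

With uniform GJ and both ends fixed, compatibility θ_AC = θ_CB gives T_A·a = T_B·b, together with T_A + T_B = T₀.
T_A = T₀·b/(a+b) = 634.0·151/253.0 = 378.4 N·m; T_B = 255.6 N·m.
τ in each portion: τ_AC = 8.50×10^7 Pa, τ_CB = 5.74×10^7 Pa; maximum is in AC.
τ_max = T_AC·r/J = 378.4·0.0142/6.30×10^-8 = 8.503×10^7 Pa.

12.3 ksi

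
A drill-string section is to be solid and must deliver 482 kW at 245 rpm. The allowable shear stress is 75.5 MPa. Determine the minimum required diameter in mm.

108 mm

ω = 2π·245/60 = 25.66 rad/s, so T = P/ω = 482×10³ / 25.66 = 18790 N·m.
For a solid shaft τ_max = 16T/(πd³), so d = (16T/(π τ_allow))^(1/3) = (16·18790/(π·7.55×10^7))^(1/3) = 0.1082 m.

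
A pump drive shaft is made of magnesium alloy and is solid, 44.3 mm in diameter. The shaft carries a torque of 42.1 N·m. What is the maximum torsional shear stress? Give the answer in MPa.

J = πd⁴/32 = π(0.0443)⁴/32 = 3.781×10^-7 m⁴.
τ_max = T·r/J = 42.10 × 0.0221 / 3.781×10^-7 = 2.466×10^6 Pa.

2.47 MPa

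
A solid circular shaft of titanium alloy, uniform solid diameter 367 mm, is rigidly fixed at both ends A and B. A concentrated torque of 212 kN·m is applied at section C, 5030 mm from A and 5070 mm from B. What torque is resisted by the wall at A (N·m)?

106000 N·m

With uniform GJ and both ends fixed, compatibility θ_AC = θ_CB gives T_A·a = T_B·b, together with T_A + T_B = T₀.
T_A = T₀·b/(a+b) = 212000·5070/10100 = 106400 N·m; T_B = 105600 N·m.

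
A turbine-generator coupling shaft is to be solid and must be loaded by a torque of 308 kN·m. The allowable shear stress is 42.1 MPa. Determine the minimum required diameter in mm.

334 mm

For a solid shaft τ_max = 16T/(πd³), so d = (16T/(π τ_allow))^(1/3) = (16·308000/(π·4.21×10^7))^(1/3) = 0.3340 m.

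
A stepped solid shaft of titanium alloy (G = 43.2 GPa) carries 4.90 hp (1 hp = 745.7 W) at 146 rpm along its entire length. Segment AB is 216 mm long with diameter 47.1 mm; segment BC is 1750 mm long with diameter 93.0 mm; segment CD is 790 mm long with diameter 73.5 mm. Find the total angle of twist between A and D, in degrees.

ω = 2π·146/60 = 15.29 rad/s, so T = P/ω = 4.90×745.7 / 15.29 = 239.0 N·m.
J_AB = π(0.0471)⁴/32 = 4.83×10^-7 m⁴; J_BC = π(0.0930)⁴/32 = 7.34×10^-6 m⁴; J_CD = π(0.0735)⁴/32 = 2.87×10^-6 m⁴.
θ = (T/G)·Σ L_i/J_i = (239.0/43.2×10⁹)·(0.216/4.83×10^-7 + 1.75/7.34×10^-6 + 0.790/2.87×10^-6) = 5.317×10^-3 rad.

0.305°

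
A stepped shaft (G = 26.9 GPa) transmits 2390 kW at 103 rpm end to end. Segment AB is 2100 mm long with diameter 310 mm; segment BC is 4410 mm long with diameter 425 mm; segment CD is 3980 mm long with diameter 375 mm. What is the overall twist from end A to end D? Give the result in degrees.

2.71°

ω = 2π·103/60 = 10.79 rad/s, so T = P/ω = 2390×10³ / 10.79 = 221600 N·m.
J_AB = π(0.310)⁴/32 = 9.07×10^-4 m⁴; J_BC = π(0.425)⁴/32 = 3.20×10^-3 m⁴; J_CD = π(0.375)⁴/32 = 1.94×10^-3 m⁴.
θ = (T/G)·Σ L_i/J_i = (221600/26.9×10⁹)·(2.10/9.07×10^-4 + 4.41/3.20×10^-3 + 3.98/1.94×10^-3) = 0.04731 rad.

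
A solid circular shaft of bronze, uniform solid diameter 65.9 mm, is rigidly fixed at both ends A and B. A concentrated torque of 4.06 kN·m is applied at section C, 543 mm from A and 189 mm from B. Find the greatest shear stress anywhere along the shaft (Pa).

With uniform GJ and both ends fixed, compatibility θ_AC = θ_CB gives T_A·a = T_B·b, together with T_A + T_B = T₀.
T_A = T₀·b/(a+b) = 4060·189/732.0 = 1048 N·m; T_B = 3012 N·m.
τ in each portion: τ_AC = 1.87×10^7 Pa, τ_CB = 5.36×10^7 Pa; maximum is in CB.
τ_max = T_CB·r/J = 3012·0.0330/1.85×10^-6 = 5.360×10^7 Pa.

5.36e7 Pa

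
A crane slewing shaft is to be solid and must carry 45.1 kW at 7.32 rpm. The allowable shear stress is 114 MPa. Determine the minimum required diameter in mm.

ω = 2π·7.32/60 = 0.7665 rad/s, so T = P/ω = 45.1×10³ / 0.7665 = 58840 N·m.
For a solid shaft τ_max = 16T/(πd³), so d = (16T/(π τ_allow))^(1/3) = (16·58840/(π·1.14×10^8))^(1/3) = 0.1380 m.

138 mm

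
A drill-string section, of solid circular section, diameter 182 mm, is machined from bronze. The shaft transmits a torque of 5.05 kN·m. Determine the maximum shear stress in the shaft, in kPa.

J = πd⁴/32 = π(0.182)⁴/32 = 1.077×10^-4 m⁴.
τ_max = T·r/J = 5050 × 0.0910 / 1.077×10^-4 = 4.266×10^6 Pa.

4270 kPa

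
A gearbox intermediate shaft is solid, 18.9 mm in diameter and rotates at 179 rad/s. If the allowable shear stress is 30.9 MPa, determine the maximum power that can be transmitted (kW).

7.33 kW

J = πd⁴/32 = π(0.0189)⁴/32 = 1.253×10^-8 m⁴.
T_max = τ_allow·J/r = 3.09×10^7 × 1.253×10^-8 / 0.00945 = 40.96 N·m.
ω = 179 rad/s, so P_max = T_max·ω = 7332 W.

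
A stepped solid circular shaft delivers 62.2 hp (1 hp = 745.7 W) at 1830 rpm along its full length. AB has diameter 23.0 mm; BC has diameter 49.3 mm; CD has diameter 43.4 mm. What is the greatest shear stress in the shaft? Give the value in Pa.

1.01e8 Pa

ω = 2π·1830/60 = 191.6 rad/s, so T = P/ω = 62.2×745.7 / 191.6 = 242.0 N·m.
Under the same torque, τ_max = 16T/(πd³) is largest where d is smallest — segment AB (d = 23.0 mm).
τ_max = 16·242.0/(π·(0.0230)³) = 1.013×10^8 Pa.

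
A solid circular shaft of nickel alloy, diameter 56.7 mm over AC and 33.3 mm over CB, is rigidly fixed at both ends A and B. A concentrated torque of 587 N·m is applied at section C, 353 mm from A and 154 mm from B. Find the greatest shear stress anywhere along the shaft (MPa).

Compatibility: T_A·a/J_AC = T_B·b/J_CB with T_A + T_B = T₀.
J_AC = 1.01×10^-6 m⁴, J_CB = 1.21×10^-7 m⁴, so T_A = T₀·(J_AC/a)/((J_AC/a)+(J_CB/b)) = 461.2 N·m, T_B = 125.8 N·m.
τ in each portion: τ_AC = 1.29×10^7 Pa, τ_CB = 1.73×10^7 Pa; maximum is in CB.
τ_max = T_CB·r/J = 125.8·0.0166/1.21×10^-7 = 1.735×10^7 Pa.

17.3 MPa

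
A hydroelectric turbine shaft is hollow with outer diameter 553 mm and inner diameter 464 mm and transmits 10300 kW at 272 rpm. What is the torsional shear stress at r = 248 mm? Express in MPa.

ω = 2π·272/60 = 28.48 rad/s, so T = P/ω = 10300×10³ / 28.48 = 361600 N·m.
J = π(d_o⁴ − d_i⁴)/32 = π(0.553⁴ − 0.464⁴)/32 = 4.631×10^-3 m⁴.
Shear stress varies linearly with radius: τ = T·r/J = 361600 × 0.248 / 4.631×10^-3 = 1.937×10^7 Pa.

19.4 MPa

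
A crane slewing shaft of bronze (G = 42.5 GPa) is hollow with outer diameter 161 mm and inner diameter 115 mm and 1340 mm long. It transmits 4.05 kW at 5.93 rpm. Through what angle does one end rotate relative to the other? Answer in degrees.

0.241°

ω = 2π·5.93/60 = 0.6210 rad/s, so T = P/ω = 4.05×10³ / 0.6210 = 6522 N·m.
J = π(d_o⁴ − d_i⁴)/32 = π(0.161⁴ − 0.115⁴)/32 = 4.879×10^-5 m⁴.
θ = T·L/(G·J) = 6522 × 1.34 / (42.5×10⁹ × 4.879×10^-5) = 4.214×10^-3 rad.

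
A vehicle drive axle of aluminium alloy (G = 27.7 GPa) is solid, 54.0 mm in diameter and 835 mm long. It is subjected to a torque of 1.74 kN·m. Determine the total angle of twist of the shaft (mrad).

62.8 mrad

J = πd⁴/32 = π(0.0540)⁴/32 = 8.348×10^-7 m⁴.
θ = T·L/(G·J) = 1740 × 0.835 / (27.7×10⁹ × 8.348×10^-7) = 0.06283 rad.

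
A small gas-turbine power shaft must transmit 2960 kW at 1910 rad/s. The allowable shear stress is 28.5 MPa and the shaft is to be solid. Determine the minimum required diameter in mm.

ω = 1910 rad/s, so T = P/ω = 2960×10³ / 1910 = 1550 N·m.
For a solid shaft τ_max = 16T/(πd³), so d = (16T/(π τ_allow))^(1/3) = (16·1550/(π·2.85×10^7))^(1/3) = 0.06518 m.

65.2 mm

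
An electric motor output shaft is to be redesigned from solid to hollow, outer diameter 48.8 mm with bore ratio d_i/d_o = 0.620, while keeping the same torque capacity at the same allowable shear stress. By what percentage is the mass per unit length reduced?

31.5 %

Equal τ_max and T ⇒ the solid shaft needs d_s³ = d_o³(1−k⁴), so d_s = 48.8·(1−0.620⁴)^(1/3) = 46.27 mm.
Area ratio A_h/A_s = d_o²(1−k²)/d_s² = (1−k²)/(1−k⁴)^(2/3) = 0.6848.
Mass saving = 1 − 0.6848 = 31.5 %.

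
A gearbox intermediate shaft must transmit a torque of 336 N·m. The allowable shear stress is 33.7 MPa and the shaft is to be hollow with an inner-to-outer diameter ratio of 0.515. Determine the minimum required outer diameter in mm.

37.9 mm

For a hollow shaft with d_i/d_o = 0.515: τ_max = 16T/(π d_o³ (1−k⁴)), so d_o = [16T/(π τ_allow (1−k⁴))]^(1/3) = [16·336.0/(π·3.37×10^7·0.9297)]^(1/3) = 0.03794 m.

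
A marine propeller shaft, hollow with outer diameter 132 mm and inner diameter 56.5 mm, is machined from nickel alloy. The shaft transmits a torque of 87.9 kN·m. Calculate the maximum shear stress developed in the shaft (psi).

29200 psi

J = π(d_o⁴ − d_i⁴)/32 = π(0.132⁴ − 0.0565⁴)/32 = 2.880×10^-5 m⁴.
τ_max = T·r/J = 87900 × 0.0660 / 2.880×10^-5 = 2.014×10^8 Pa.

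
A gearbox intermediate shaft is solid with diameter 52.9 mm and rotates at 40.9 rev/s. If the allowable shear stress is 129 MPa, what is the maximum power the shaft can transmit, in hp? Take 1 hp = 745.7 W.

J = πd⁴/32 = π(0.0529)⁴/32 = 7.688×10^-7 m⁴.
T_max = τ_allow·J/r = 1.29×10^8 × 7.688×10^-7 / 0.0264 = 3750 N·m.
ω = 2π·40.9 = 257.0 rad/s, so P_max = T_max·ω = 9.636×10^5 W.

1290 hp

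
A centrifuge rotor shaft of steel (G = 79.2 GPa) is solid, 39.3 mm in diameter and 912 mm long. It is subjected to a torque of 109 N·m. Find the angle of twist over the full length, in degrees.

J = πd⁴/32 = π(0.0393)⁴/32 = 2.342×10^-7 m⁴.
θ = T·L/(G·J) = 109.0 × 0.912 / (79.2×10⁹ × 2.342×10^-7) = 5.360×10^-3 rad.

0.307°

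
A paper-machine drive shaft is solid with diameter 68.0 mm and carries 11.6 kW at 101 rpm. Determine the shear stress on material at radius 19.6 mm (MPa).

ω = 2π·101/60 = 10.58 rad/s, so T = P/ω = 11.6×10³ / 10.58 = 1097 N·m.
J = πd⁴/32 = π(0.0680)⁴/32 = 2.099×10^-6 m⁴.
Shear stress varies linearly with radius: τ = T·r/J = 1097 × 0.0196 / 2.099×10^-6 = 1.024×10^7 Pa.

10.2 MPa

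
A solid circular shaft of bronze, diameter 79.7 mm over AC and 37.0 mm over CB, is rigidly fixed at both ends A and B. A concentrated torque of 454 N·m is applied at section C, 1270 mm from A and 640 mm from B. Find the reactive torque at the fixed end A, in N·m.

Compatibility: T_A·a/J_AC = T_B·b/J_CB with T_A + T_B = T₀.
J_AC = 3.96×10^-6 m⁴, J_CB = 1.84×10^-7 m⁴, so T_A = T₀·(J_AC/a)/((J_AC/a)+(J_CB/b)) = 415.7 N·m, T_B = 38.31 N·m.

416 N·m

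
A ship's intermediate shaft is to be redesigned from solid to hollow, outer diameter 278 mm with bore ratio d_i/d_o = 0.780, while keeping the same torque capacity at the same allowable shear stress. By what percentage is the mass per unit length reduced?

Equal τ_max and T ⇒ the solid shaft needs d_s³ = d_o³(1−k⁴), so d_s = 278·(1−0.780⁴)^(1/3) = 238.3 mm.
Area ratio A_h/A_s = d_o²(1−k²)/d_s² = (1−k²)/(1−k⁴)^(2/3) = 0.5329.
Mass saving = 1 − 0.5329 = 46.7 %.

46.7 %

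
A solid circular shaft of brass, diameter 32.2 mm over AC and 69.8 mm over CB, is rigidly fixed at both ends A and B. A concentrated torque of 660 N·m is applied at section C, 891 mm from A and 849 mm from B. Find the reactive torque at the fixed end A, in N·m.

Compatibility: T_A·a/J_AC = T_B·b/J_CB with T_A + T_B = T₀.
J_AC = 1.06×10^-7 m⁴, J_CB = 2.33×10^-6 m⁴, so T_A = T₀·(J_AC/a)/((J_AC/a)+(J_CB/b)) = 27.30 N·m, T_B = 632.7 N·m.

27.3 N·m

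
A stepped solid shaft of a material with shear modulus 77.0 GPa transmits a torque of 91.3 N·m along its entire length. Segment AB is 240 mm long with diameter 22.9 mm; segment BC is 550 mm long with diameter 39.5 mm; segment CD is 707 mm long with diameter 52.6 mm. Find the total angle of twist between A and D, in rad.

J_AB = π(0.0229)⁴/32 = 2.70×10^-8 m⁴; J_BC = π(0.0395)⁴/32 = 2.39×10^-7 m⁴; J_CD = π(0.0526)⁴/32 = 7.52×10^-7 m⁴.
θ = (T/G)·Σ L_i/J_i = (91.30/77.0×10⁹)·(0.240/2.70×10^-8 + 0.550/2.39×10^-7 + 0.707/7.52×10^-7) = 0.01438 rad.

0.0144 rad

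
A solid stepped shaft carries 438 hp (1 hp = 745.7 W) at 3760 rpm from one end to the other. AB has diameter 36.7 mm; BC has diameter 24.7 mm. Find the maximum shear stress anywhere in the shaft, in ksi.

ω = 2π·3760/60 = 393.7 rad/s, so T = P/ω = 438×745.7 / 393.7 = 829.5 N·m.
Under the same torque, τ_max = 16T/(πd³) is largest where d is smallest — segment BC (d = 24.7 mm).
τ_max = 16·829.5/(π·(0.0247)³) = 2.804×10^8 Pa.

40.7 ksi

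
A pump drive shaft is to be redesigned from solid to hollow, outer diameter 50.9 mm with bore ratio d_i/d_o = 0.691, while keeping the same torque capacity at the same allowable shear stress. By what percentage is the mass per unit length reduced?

37.9 %

Equal τ_max and T ⇒ the solid shaft needs d_s³ = d_o³(1−k⁴), so d_s = 50.9·(1−0.691⁴)^(1/3) = 46.69 mm.
Area ratio A_h/A_s = d_o²(1−k²)/d_s² = (1−k²)/(1−k⁴)^(2/3) = 0.6209.
Mass saving = 1 − 0.6209 = 37.9 %.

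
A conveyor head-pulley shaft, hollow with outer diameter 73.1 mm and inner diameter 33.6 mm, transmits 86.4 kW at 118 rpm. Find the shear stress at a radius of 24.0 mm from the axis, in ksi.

ω = 2π·118/60 = 12.36 rad/s, so T = P/ω = 86.4×10³ / 12.36 = 6992 N·m.
J = π(d_o⁴ − d_i⁴)/32 = π(0.0731⁴ − 0.0336⁴)/32 = 2.678×10^-6 m⁴.
Shear stress varies linearly with radius: τ = T·r/J = 6992 × 0.0240 / 2.678×10^-6 = 6.266×10^7 Pa.

9.09 ksi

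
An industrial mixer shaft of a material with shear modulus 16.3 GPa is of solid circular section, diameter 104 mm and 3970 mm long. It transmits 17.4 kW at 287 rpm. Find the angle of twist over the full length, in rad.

ω = 2π·287/60 = 30.05 rad/s, so T = P/ω = 17.4×10³ / 30.05 = 578.9 N·m.
J = πd⁴/32 = π(0.104)⁴/32 = 1.149×10^-5 m⁴.
θ = T·L/(G·J) = 578.9 × 3.97 / (16.3×10⁹ × 1.149×10^-5) = 0.01228 rad.

0.0123 rad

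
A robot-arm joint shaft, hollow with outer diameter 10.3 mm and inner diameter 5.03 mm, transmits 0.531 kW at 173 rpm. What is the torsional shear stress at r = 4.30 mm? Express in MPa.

121 MPa

ω = 2π·173/60 = 18.12 rad/s, so T = P/ω = 0.531×10³ / 18.12 = 29.31 N·m.
J = π(d_o⁴ − d_i⁴)/32 = π(0.0103⁴ − 0.00503⁴)/32 = 1.042×10^-9 m⁴.
Shear stress varies linearly with radius: τ = T·r/J = 29.31 × 0.00430 / 1.042×10^-9 = 1.209×10^8 Pa.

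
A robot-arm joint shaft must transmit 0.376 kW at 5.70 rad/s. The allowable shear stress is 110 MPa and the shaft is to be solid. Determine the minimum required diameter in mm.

14.5 mm

ω = 5.70 rad/s, so T = P/ω = 0.376×10³ / 5.700 = 65.96 N·m.
For a solid shaft τ_max = 16T/(πd³), so d = (16T/(π τ_allow))^(1/3) = (16·65.96/(π·1.10×10^8))^(1/3) = 0.01451 m.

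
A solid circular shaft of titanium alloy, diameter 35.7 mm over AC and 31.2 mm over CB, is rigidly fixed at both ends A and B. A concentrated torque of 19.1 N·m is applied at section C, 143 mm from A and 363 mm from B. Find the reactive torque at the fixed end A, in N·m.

Compatibility: T_A·a/J_AC = T_B·b/J_CB with T_A + T_B = T₀.
J_AC = 1.59×10^-7 m⁴, J_CB = 9.30×10^-8 m⁴, so T_A = T₀·(J_AC/a)/((J_AC/a)+(J_CB/b)) = 15.53 N·m, T_B = 3.569 N·m.

15.5 N·m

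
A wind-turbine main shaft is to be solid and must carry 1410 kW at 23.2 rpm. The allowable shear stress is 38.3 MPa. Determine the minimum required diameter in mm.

ω = 2π·23.2/60 = 2.429 rad/s, so T = P/ω = 1410×10³ / 2.429 = 580400 N·m.
For a solid shaft τ_max = 16T/(πd³), so d = (16T/(π τ_allow))^(1/3) = (16·580400/(π·3.83×10^7))^(1/3) = 0.4258 m.

426 mm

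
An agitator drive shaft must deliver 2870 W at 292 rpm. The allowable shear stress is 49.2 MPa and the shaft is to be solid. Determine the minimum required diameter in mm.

21.3 mm

ω = 2π·292/60 = 30.58 rad/s, so T = P/ω = 2870 / 30.58 = 93.86 N·m.
For a solid shaft τ_max = 16T/(πd³), so d = (16T/(π τ_allow))^(1/3) = (16·93.86/(π·4.92×10^7))^(1/3) = 0.02134 m.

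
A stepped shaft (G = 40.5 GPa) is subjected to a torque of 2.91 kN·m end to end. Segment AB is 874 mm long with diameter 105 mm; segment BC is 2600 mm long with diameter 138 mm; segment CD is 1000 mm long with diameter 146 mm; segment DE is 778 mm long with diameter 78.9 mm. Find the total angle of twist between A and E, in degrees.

J_AB = π(0.105)⁴/32 = 1.19×10^-5 m⁴; J_BC = π(0.138)⁴/32 = 3.56×10^-5 m⁴; J_CD = π(0.146)⁴/32 = 4.46×10^-5 m⁴; J_DE = π(0.0789)⁴/32 = 3.80×10^-6 m⁴.
θ = (T/G)·Σ L_i/J_i = (2910/40.5×10⁹)·(0.874/1.19×10^-5 + 2.60/3.56×10^-5 + 1.00/4.46×10^-5 + 0.778/3.80×10^-6) = 0.02681 rad.

1.54°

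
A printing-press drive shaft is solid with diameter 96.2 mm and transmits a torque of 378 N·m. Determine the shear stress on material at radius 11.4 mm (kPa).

513 kPa

J = πd⁴/32 = π(0.0962)⁴/32 = 8.408×10^-6 m⁴.
Shear stress varies linearly with radius: τ = T·r/J = 378.0 × 0.0114 / 8.408×10^-6 = 5.125×10^5 Pa.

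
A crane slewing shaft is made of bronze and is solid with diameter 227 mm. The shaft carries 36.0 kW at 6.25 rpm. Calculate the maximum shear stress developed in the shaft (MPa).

ω = 2π·6.25/60 = 0.6545 rad/s, so T = P/ω = 36.0×10³ / 0.6545 = 55000 N·m.
J = πd⁴/32 = π(0.227)⁴/32 = 2.607×10^-4 m⁴.
τ_max = T·r/J = 55000 × 0.114 / 2.607×10^-4 = 2.395×10^7 Pa.

23.9 MPa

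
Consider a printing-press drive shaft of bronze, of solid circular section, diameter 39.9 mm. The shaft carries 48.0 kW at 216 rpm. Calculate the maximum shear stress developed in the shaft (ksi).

24.7 ksi

ω = 2π·216/60 = 22.62 rad/s, so T = P/ω = 48.0×10³ / 22.62 = 2122 N·m.
J = πd⁴/32 = π(0.0399)⁴/32 = 2.488×10^-7 m⁴.
τ_max = T·r/J = 2122 × 0.0199 / 2.488×10^-7 = 1.701×10^8 Pa.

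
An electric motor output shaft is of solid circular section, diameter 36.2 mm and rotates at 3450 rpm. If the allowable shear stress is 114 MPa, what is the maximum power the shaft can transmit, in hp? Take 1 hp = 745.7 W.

J = πd⁴/32 = π(0.0362)⁴/32 = 1.686×10^-7 m⁴.
T_max = τ_allow·J/r = 1.14×10^8 × 1.686×10^-7 / 0.0181 = 1062 N·m.
ω = 2π·3450/60 = 361.3 rad/s, so P_max = T_max·ω = 3.836×10^5 W.

514 hp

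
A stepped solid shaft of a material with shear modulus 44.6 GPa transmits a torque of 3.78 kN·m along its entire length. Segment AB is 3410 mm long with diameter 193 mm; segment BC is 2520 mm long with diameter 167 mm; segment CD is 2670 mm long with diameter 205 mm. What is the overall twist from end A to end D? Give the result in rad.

J_AB = π(0.193)⁴/32 = 1.36×10^-4 m⁴; J_BC = π(0.167)⁴/32 = 7.64×10^-5 m⁴; J_CD = π(0.205)⁴/32 = 1.73×10^-4 m⁴.
θ = (T/G)·Σ L_i/J_i = (3780/44.6×10⁹)·(3.41/1.36×10^-4 + 2.52/7.64×10^-5 + 2.67/1.73×10^-4) = 6.224×10^-3 rad.

0.00622 rad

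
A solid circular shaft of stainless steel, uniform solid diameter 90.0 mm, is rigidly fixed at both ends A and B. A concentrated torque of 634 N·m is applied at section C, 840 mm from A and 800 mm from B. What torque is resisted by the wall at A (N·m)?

With uniform GJ and both ends fixed, compatibility θ_AC = θ_CB gives T_A·a = T_B·b, together with T_A + T_B = T₀.
T_A = T₀·b/(a+b) = 634.0·800/1640 = 309.3 N·m; T_B = 324.7 N·m.

309 N·m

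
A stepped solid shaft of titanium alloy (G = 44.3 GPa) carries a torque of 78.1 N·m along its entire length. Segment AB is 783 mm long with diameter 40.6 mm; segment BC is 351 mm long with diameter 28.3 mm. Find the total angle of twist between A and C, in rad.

J_AB = π(0.0406)⁴/32 = 2.67×10^-7 m⁴; J_BC = π(0.0283)⁴/32 = 6.30×10^-8 m⁴.
θ = (T/G)·Σ L_i/J_i = (78.10/44.3×10⁹)·(0.783/2.67×10^-7 + 0.351/6.30×10^-8) = 0.01500 rad.

0.0150 rad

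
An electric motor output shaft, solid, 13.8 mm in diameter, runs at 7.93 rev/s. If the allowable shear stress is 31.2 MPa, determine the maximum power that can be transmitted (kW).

0.802 kW

J = πd⁴/32 = π(0.0138)⁴/32 = 3.561×10^-9 m⁴.
T_max = τ_allow·J/r = 3.12×10^7 × 3.561×10^-9 / 0.00690 = 16.10 N·m.
ω = 2π·7.93 = 49.83 rad/s, so P_max = T_max·ω = 802.2 W.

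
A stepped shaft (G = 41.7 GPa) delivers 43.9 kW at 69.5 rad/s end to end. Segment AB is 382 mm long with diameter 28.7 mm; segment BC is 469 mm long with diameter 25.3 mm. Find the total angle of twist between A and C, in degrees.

ω = 69.5 rad/s, so T = P/ω = 43.9×10³ / 69.50 = 631.7 N·m.
J_AB = π(0.0287)⁴/32 = 6.66×10^-8 m⁴; J_BC = π(0.0253)⁴/32 = 4.02×10^-8 m⁴.
θ = (T/G)·Σ L_i/J_i = (631.7/41.7×10⁹)·(0.382/6.66×10^-8 + 0.469/4.02×10^-8) = 0.2635 rad.

15.1°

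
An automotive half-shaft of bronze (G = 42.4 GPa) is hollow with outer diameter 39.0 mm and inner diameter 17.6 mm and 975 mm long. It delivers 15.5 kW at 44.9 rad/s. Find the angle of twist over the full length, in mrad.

ω = 44.9 rad/s, so T = P/ω = 15.5×10³ / 44.90 = 345.2 N·m.
J = π(d_o⁴ − d_i⁴)/32 = π(0.0390⁴ − 0.0176⁴)/32 = 2.177×10^-7 m⁴.
θ = T·L/(G·J) = 345.2 × 0.975 / (42.4×10⁹ × 2.177×10^-7) = 0.03646 rad.

36.5 mrad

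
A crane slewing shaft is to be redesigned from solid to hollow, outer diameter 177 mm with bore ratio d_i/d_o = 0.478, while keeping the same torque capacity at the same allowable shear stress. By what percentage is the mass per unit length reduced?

Equal τ_max and T ⇒ the solid shaft needs d_s³ = d_o³(1−k⁴), so d_s = 177·(1−0.478⁴)^(1/3) = 173.9 mm.
Area ratio A_h/A_s = d_o²(1−k²)/d_s² = (1−k²)/(1−k⁴)^(2/3) = 0.7996.
Mass saving = 1 − 0.7996 = 20.0 %.

20.0 %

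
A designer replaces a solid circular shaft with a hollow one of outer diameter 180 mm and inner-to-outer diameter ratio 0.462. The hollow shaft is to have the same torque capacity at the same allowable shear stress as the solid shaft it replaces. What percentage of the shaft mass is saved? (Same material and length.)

Equal τ_max and T ⇒ the solid shaft needs d_s³ = d_o³(1−k⁴), so d_s = 180·(1−0.462⁴)^(1/3) = 177.2 mm.
Area ratio A_h/A_s = d_o²(1−k²)/d_s² = (1−k²)/(1−k⁴)^(2/3) = 0.8114.
Mass saving = 1 − 0.8114 = 18.9 %.

18.9 %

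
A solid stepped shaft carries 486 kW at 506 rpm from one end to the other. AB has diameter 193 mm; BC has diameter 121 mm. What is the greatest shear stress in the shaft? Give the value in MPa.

26.4 MPa

ω = 2π·506/60 = 52.99 rad/s, so T = P/ω = 486×10³ / 52.99 = 9172 N·m.
Under the same torque, τ_max = 16T/(πd³) is largest where d is smallest — segment BC (d = 121 mm).
τ_max = 16·9172/(π·(0.121)³) = 2.637×10^7 Pa.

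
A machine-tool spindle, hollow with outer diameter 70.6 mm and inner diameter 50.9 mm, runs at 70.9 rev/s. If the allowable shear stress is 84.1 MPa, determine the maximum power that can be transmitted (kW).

J = π(d_o⁴ − d_i⁴)/32 = π(0.0706⁴ − 0.0509⁴)/32 = 1.780×10^-6 m⁴.
T_max = τ_allow·J/r = 8.41×10^7 × 1.780×10^-6 / 0.0353 = 4241 N·m.
ω = 2π·70.9 = 445.5 rad/s, so P_max = T_max·ω = 1.889×10^6 W.

1890 kW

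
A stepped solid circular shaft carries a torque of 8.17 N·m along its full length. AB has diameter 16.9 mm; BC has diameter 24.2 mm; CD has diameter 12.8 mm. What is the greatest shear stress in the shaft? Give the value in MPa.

Under the same torque, τ_max = 16T/(πd³) is largest where d is smallest — segment CD (d = 12.8 mm).
τ_max = 16·8.170/(π·(0.0128)³) = 1.984×10^7 Pa.

19.8 MPa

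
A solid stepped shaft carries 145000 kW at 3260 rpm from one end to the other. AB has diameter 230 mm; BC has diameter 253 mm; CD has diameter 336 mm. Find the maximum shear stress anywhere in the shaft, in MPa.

ω = 2π·3260/60 = 341.4 rad/s, so T = P/ω = 145000×10³ / 341.4 = 424700 N·m.
Under the same torque, τ_max = 16T/(πd³) is largest where d is smallest — segment AB (d = 230 mm).
τ_max = 16·424700/(π·(0.230)³) = 1.778×10^8 Pa.

178 MPa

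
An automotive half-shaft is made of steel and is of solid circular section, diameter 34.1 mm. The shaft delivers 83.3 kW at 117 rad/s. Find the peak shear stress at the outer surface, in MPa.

ω = 117 rad/s, so T = P/ω = 83.3×10³ / 117.0 = 712.0 N·m.
J = πd⁴/32 = π(0.0341)⁴/32 = 1.327×10^-7 m⁴.
τ_max = T·r/J = 712.0 × 0.0170 / 1.327×10^-7 = 9.145×10^7 Pa.

91.4 MPa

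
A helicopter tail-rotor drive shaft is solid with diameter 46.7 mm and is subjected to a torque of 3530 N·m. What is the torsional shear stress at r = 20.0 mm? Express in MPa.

J = πd⁴/32 = π(0.0467)⁴/32 = 4.669×10^-7 m⁴.
Shear stress varies linearly with radius: τ = T·r/J = 3530 × 0.0200 / 4.669×10^-7 = 1.512×10^8 Pa.

151 MPa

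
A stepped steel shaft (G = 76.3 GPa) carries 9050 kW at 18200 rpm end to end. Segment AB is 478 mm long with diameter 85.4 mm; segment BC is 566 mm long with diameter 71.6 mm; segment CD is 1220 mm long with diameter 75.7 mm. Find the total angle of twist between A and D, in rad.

0.0429 rad

ω = 2π·18200/60 = 1906 rad/s, so T = P/ω = 9050×10³ / 1906 = 4748 N·m.
J_AB = π(0.0854)⁴/32 = 5.22×10^-6 m⁴; J_BC = π(0.0716)⁴/32 = 2.58×10^-6 m⁴; J_CD = π(0.0757)⁴/32 = 3.22×10^-6 m⁴.
θ = (T/G)·Σ L_i/J_i = (4748/76.3×10⁹)·(0.478/5.22×10^-6 + 0.566/2.58×10^-6 + 1.22/3.22×10^-6) = 0.04290 rad.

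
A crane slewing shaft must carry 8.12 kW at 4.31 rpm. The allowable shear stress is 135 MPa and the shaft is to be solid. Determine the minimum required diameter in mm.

87.9 mm

ω = 2π·4.31/60 = 0.4513 rad/s, so T = P/ω = 8.12×10³ / 0.4513 = 17990 N·m.
For a solid shaft τ_max = 16T/(πd³), so d = (16T/(π τ_allow))^(1/3) = (16·17990/(π·1.35×10^8))^(1/3) = 0.08788 m.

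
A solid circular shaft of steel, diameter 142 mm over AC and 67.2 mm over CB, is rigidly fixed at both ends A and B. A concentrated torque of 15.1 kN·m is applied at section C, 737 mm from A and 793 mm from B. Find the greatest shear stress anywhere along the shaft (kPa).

Compatibility: T_A·a/J_AC = T_B·b/J_CB with T_A + T_B = T₀.
J_AC = 3.99×10^-5 m⁴, J_CB = 2.00×10^-6 m⁴, so T_A = T₀·(J_AC/a)/((J_AC/a)+(J_CB/b)) = 14430 N·m, T_B = 672.5 N·m.
τ in each portion: τ_AC = 2.57×10^7 Pa, τ_CB = 1.13×10^7 Pa; maximum is in AC.
τ_max = T_AC·r/J = 14430·0.0710/3.99×10^-5 = 2.566×10^7 Pa.

25700 kPa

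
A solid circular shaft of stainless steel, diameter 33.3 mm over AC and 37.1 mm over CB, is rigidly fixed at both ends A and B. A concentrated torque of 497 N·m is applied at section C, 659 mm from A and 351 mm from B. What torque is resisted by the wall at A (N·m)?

Compatibility: T_A·a/J_AC = T_B·b/J_CB with T_A + T_B = T₀.
J_AC = 1.21×10^-7 m⁴, J_CB = 1.86×10^-7 m⁴, so T_A = T₀·(J_AC/a)/((J_AC/a)+(J_CB/b)) = 127.7 N·m, T_B = 369.3 N·m.

128 N·m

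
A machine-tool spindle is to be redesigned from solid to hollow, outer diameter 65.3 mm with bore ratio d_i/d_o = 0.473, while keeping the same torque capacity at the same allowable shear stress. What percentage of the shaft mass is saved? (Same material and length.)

Equal τ_max and T ⇒ the solid shaft needs d_s³ = d_o³(1−k⁴), so d_s = 65.3·(1−0.473⁴)^(1/3) = 64.19 mm.
Area ratio A_h/A_s = d_o²(1−k²)/d_s² = (1−k²)/(1−k⁴)^(2/3) = 0.8033.
Mass saving = 1 − 0.8033 = 19.7 %.

19.7 %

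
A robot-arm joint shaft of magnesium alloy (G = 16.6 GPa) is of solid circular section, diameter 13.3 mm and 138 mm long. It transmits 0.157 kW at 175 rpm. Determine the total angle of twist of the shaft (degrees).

ω = 2π·175/60 = 18.33 rad/s, so T = P/ω = 0.157×10³ / 18.33 = 8.567 N·m.
J = πd⁴/32 = π(0.0133)⁴/32 = 3.072×10^-9 m⁴.
θ = T·L/(G·J) = 8.567 × 0.138 / (16.6×10⁹ × 3.072×10^-9) = 0.02318 rad.

1.33°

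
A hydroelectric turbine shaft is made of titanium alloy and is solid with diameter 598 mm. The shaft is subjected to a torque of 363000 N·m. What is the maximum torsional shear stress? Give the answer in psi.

1250 psi

J = πd⁴/32 = π(0.598)⁴/32 = 0.01255 m⁴.
τ_max = T·r/J = 363000 × 0.299 / 0.01255 = 8.645×10^6 Pa.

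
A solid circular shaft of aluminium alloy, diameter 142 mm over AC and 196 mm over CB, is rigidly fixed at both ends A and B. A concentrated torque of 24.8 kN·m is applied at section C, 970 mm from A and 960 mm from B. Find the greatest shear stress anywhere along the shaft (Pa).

Compatibility: T_A·a/J_AC = T_B·b/J_CB with T_A + T_B = T₀.
J_AC = 3.99×10^-5 m⁴, J_CB = 1.45×10^-4 m⁴, so T_A = T₀·(J_AC/a)/((J_AC/a)+(J_CB/b)) = 5313 N·m, T_B = 19490 N·m.
τ in each portion: τ_AC = 9.45×10^6 Pa, τ_CB = 1.32×10^7 Pa; maximum is in CB.
τ_max = T_CB·r/J = 19490·0.0980/1.45×10^-4 = 1.318×10^7 Pa.

1.32e7 Pa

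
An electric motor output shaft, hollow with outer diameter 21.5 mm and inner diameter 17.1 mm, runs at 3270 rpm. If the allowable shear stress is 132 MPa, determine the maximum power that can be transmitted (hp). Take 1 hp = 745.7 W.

71.0 hp

J = π(d_o⁴ − d_i⁴)/32 = π(0.0215⁴ − 0.0171⁴)/32 = 1.258×10^-8 m⁴.
T_max = τ_allow·J/r = 1.32×10^8 × 1.258×10^-8 / 0.0107 = 154.5 N·m.
ω = 2π·3270/60 = 342.4 rad/s, so P_max = T_max·ω = 5.291×10^4 W.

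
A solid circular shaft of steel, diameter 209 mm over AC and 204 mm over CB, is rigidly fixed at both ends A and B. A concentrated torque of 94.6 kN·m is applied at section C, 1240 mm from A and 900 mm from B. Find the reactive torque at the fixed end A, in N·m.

42000 N·m

Compatibility: T_A·a/J_AC = T_B·b/J_CB with T_A + T_B = T₀.
J_AC = 1.87×10^-4 m⁴, J_CB = 1.70×10^-4 m⁴, so T_A = T₀·(J_AC/a)/((J_AC/a)+(J_CB/b)) = 42030 N·m, T_B = 52570 N·m.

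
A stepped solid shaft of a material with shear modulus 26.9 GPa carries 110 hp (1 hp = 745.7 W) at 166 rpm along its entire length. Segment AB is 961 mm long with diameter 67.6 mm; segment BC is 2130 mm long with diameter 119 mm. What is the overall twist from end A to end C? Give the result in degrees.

5.80°

ω = 2π·166/60 = 17.38 rad/s, so T = P/ω = 110×745.7 / 17.38 = 4719 N·m.
J_AB = π(0.0676)⁴/32 = 2.05×10^-6 m⁴; J_BC = π(0.119)⁴/32 = 1.97×10^-5 m⁴.
θ = (T/G)·Σ L_i/J_i = (4719/26.9×10⁹)·(0.961/2.05×10^-6 + 2.13/1.97×10^-5) = 0.1012 rad.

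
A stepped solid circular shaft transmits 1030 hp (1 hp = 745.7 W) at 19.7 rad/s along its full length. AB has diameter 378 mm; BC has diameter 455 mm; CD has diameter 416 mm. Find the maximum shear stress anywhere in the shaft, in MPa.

3.68 MPa

ω = 19.7 rad/s, so T = P/ω = 1030×745.7 / 19.70 = 38990 N·m.
Under the same torque, τ_max = 16T/(πd³) is largest where d is smallest — segment AB (d = 378 mm).
τ_max = 16·38990/(π·(0.378)³) = 3.676×10^6 Pa.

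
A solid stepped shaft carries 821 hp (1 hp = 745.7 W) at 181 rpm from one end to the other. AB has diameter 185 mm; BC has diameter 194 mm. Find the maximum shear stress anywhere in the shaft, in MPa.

ω = 2π·181/60 = 18.95 rad/s, so T = P/ω = 821×745.7 / 18.95 = 32300 N·m.
Under the same torque, τ_max = 16T/(πd³) is largest where d is smallest — segment AB (d = 185 mm).
τ_max = 16·32300/(π·(0.185)³) = 2.598×10^7 Pa.

26.0 MPa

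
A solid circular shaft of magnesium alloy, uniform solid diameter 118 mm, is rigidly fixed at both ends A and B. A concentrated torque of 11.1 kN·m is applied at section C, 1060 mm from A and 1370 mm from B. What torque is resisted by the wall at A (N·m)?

6260 N·m

With uniform GJ and both ends fixed, compatibility θ_AC = θ_CB gives T_A·a = T_B·b, together with T_A + T_B = T₀.
T_A = T₀·b/(a+b) = 11100·1370/2430 = 6258 N·m; T_B = 4842 N·m.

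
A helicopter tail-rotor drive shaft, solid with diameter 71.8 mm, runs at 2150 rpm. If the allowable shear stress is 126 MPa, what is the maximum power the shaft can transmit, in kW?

J = πd⁴/32 = π(0.0718)⁴/32 = 2.609×10^-6 m⁴.
T_max = τ_allow·J/r = 1.26×10^8 × 2.609×10^-6 / 0.0359 = 9157 N·m.
ω = 2π·2150/60 = 225.1 rad/s, so P_max = T_max·ω = 2.062×10^6 W.

2060 kW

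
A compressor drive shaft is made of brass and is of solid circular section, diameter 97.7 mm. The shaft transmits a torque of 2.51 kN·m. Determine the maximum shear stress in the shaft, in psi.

1990 psi

J = πd⁴/32 = π(0.0977)⁴/32 = 8.945×10^-6 m⁴.
τ_max = T·r/J = 2510 × 0.0489 / 8.945×10^-6 = 1.371×10^7 Pa.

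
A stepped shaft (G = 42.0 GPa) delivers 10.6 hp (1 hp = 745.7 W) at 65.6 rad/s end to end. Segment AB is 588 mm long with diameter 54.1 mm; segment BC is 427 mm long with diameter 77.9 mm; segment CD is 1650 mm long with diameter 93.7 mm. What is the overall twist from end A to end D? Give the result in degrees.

ω = 65.6 rad/s, so T = P/ω = 10.6×745.7 / 65.60 = 120.5 N·m.
J_AB = π(0.0541)⁴/32 = 8.41×10^-7 m⁴; J_BC = π(0.0779)⁴/32 = 3.62×10^-6 m⁴; J_CD = π(0.0937)⁴/32 = 7.57×10^-6 m⁴.
θ = (T/G)·Σ L_i/J_i = (120.5/42.0×10⁹)·(0.588/8.41×10^-7 + 0.427/3.62×10^-6 + 1.65/7.57×10^-6) = 2.970×10^-3 rad.

0.170°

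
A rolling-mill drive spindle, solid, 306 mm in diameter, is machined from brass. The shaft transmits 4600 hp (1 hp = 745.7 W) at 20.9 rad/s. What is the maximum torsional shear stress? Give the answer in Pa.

2.92e7 Pa

ω = 20.9 rad/s, so T = P/ω = 4600×745.7 / 20.90 = 164100 N·m.
J = πd⁴/32 = π(0.306)⁴/32 = 8.608×10^-4 m⁴.
τ_max = T·r/J = 164100 × 0.153 / 8.608×10^-4 = 2.917×10^7 Pa.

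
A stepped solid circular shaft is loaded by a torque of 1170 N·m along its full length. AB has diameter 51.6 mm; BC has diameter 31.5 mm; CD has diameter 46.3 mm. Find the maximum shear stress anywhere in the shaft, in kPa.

191000 kPa

Under the same torque, τ_max = 16T/(πd³) is largest where d is smallest — segment BC (d = 31.5 mm).
τ_max = 16·1170/(π·(0.0315)³) = 1.906×10^8 Pa.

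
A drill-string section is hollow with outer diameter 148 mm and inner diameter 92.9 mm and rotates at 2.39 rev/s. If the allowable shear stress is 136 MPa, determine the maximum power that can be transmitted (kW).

J = π(d_o⁴ − d_i⁴)/32 = π(0.148⁴ − 0.0929⁴)/32 = 3.979×10^-5 m⁴.
T_max = τ_allow·J/r = 1.36×10^8 × 3.979×10^-5 / 0.0740 = 73130 N·m.
ω = 2π·2.39 = 15.02 rad/s, so P_max = T_max·ω = 1.098×10^6 W.

1100 kW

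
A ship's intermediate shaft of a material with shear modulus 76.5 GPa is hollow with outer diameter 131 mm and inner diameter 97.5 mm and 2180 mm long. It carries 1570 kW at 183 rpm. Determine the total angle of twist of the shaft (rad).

0.116 rad

ω = 2π·183/60 = 19.16 rad/s, so T = P/ω = 1570×10³ / 19.16 = 81930 N·m.
J = π(d_o⁴ − d_i⁴)/32 = π(0.131⁴ − 0.0975⁴)/32 = 2.004×10^-5 m⁴.
θ = T·L/(G·J) = 81930 × 2.18 / (76.5×10⁹ × 2.004×10^-5) = 0.1165 rad.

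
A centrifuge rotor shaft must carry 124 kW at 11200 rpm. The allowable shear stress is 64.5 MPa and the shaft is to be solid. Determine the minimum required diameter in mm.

20.3 mm

ω = 2π·11200/60 = 1173 rad/s, so T = P/ω = 124×10³ / 1173 = 105.7 N·m.
For a solid shaft τ_max = 16T/(πd³), so d = (16T/(π τ_allow))^(1/3) = (16·105.7/(π·6.45×10^7))^(1/3) = 0.02029 m.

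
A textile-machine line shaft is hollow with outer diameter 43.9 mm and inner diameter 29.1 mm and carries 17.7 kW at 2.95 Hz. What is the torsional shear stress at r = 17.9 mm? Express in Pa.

5.81e7 Pa

ω = 2π·2.95 = 18.54 rad/s, so T = P/ω = 17.7×10³ / 18.54 = 954.9 N·m.
J = π(d_o⁴ − d_i⁴)/32 = π(0.0439⁴ − 0.0291⁴)/32 = 2.942×10^-7 m⁴.
Shear stress varies linearly with radius: τ = T·r/J = 954.9 × 0.0179 / 2.942×10^-7 = 5.809×10^7 Pa.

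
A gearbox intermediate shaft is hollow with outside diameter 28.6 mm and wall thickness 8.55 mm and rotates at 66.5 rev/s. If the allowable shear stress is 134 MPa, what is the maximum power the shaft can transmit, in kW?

J = π(d_o⁴ − d_i⁴)/32 = π(0.0286⁴ − 0.0115⁴)/32 = 6.397×10^-8 m⁴.
T_max = τ_allow·J/r = 1.34×10^8 × 6.397×10^-8 / 0.0143 = 599.4 N·m.
ω = 2π·66.5 = 417.8 rad/s, so P_max = T_max·ω = 2.505×10^5 W.

250 kW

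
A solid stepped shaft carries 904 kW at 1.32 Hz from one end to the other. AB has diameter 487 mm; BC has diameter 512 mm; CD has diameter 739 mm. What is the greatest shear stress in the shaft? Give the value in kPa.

4810 kPa

ω = 2π·1.32 = 8.294 rad/s, so T = P/ω = 904×10³ / 8.294 = 109000 N·m.
Under the same torque, τ_max = 16T/(πd³) is largest where d is smallest — segment AB (d = 487 mm).
τ_max = 16·109000/(π·(0.487)³) = 4.806×10^6 Pa.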